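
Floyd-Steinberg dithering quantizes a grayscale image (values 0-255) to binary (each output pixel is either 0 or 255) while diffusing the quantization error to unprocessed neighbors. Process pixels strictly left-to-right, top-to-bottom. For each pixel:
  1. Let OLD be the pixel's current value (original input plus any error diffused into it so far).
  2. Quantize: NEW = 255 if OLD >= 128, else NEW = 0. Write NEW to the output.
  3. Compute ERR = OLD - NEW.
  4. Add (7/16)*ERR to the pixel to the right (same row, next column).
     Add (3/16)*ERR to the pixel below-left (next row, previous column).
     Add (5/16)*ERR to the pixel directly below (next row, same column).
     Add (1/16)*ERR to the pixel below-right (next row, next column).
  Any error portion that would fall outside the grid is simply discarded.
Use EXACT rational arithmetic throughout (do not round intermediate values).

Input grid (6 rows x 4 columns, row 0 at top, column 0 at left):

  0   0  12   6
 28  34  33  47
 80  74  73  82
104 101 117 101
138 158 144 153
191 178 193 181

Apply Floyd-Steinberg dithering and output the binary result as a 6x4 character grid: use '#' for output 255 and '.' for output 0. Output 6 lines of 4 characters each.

Answer: ....
....
.#.#
.#..
#.##
##.#

Derivation:
(0,0): OLD=0 → NEW=0, ERR=0
(0,1): OLD=0 → NEW=0, ERR=0
(0,2): OLD=12 → NEW=0, ERR=12
(0,3): OLD=45/4 → NEW=0, ERR=45/4
(1,0): OLD=28 → NEW=0, ERR=28
(1,1): OLD=97/2 → NEW=0, ERR=97/2
(1,2): OLD=3845/64 → NEW=0, ERR=3845/64
(1,3): OLD=79411/1024 → NEW=0, ERR=79411/1024
(2,0): OLD=3131/32 → NEW=0, ERR=3131/32
(2,1): OLD=148457/1024 → NEW=255, ERR=-112663/1024
(2,2): OLD=125361/2048 → NEW=0, ERR=125361/2048
(2,3): OLD=4481653/32768 → NEW=255, ERR=-3874187/32768
(3,0): OLD=1866907/16384 → NEW=0, ERR=1866907/16384
(3,1): OLD=35143589/262144 → NEW=255, ERR=-31703131/262144
(3,2): OLD=227220475/4194304 → NEW=0, ERR=227220475/4194304
(3,3): OLD=6145798237/67108864 → NEW=0, ERR=6145798237/67108864
(4,0): OLD=633057119/4194304 → NEW=255, ERR=-436490401/4194304
(4,1): OLD=3085553421/33554432 → NEW=0, ERR=3085553421/33554432
(4,2): OLD=226315601725/1073741824 → NEW=255, ERR=-47488563395/1073741824
(4,3): OLD=2845932341947/17179869184 → NEW=255, ERR=-1534934299973/17179869184
(5,0): OLD=94339388415/536870912 → NEW=255, ERR=-42562694145/536870912
(5,1): OLD=2701620311241/17179869184 → NEW=255, ERR=-1679246330679/17179869184
(5,2): OLD=538634798523/4294967296 → NEW=0, ERR=538634798523/4294967296
(5,3): OLD=56400187001323/274877906944 → NEW=255, ERR=-13693679269397/274877906944
Row 0: ....
Row 1: ....
Row 2: .#.#
Row 3: .#..
Row 4: #.##
Row 5: ##.#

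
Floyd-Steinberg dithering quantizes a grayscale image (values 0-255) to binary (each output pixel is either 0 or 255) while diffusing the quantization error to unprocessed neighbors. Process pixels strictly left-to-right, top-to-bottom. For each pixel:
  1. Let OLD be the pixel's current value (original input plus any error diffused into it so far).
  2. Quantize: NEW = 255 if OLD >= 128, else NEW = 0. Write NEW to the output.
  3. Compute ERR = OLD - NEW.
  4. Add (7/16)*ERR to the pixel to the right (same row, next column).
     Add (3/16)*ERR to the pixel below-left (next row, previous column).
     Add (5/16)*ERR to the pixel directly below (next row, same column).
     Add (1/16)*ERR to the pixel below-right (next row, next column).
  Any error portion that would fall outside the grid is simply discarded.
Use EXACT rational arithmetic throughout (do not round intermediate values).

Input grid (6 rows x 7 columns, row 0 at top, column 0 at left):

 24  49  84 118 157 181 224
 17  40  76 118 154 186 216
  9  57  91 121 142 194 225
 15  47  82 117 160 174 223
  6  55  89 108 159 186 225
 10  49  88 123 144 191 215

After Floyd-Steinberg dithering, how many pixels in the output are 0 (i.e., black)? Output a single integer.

(0,0): OLD=24 → NEW=0, ERR=24
(0,1): OLD=119/2 → NEW=0, ERR=119/2
(0,2): OLD=3521/32 → NEW=0, ERR=3521/32
(0,3): OLD=85063/512 → NEW=255, ERR=-45497/512
(0,4): OLD=967665/8192 → NEW=0, ERR=967665/8192
(0,5): OLD=30497687/131072 → NEW=255, ERR=-2925673/131072
(0,6): OLD=449282337/2097152 → NEW=255, ERR=-85491423/2097152
(1,0): OLD=1141/32 → NEW=0, ERR=1141/32
(1,1): OLD=24659/256 → NEW=0, ERR=24659/256
(1,2): OLD=1143471/8192 → NEW=255, ERR=-945489/8192
(1,3): OLD=2253171/32768 → NEW=0, ERR=2253171/32768
(1,4): OLD=443039145/2097152 → NEW=255, ERR=-91734615/2097152
(1,5): OLD=2678088089/16777216 → NEW=255, ERR=-1600101991/16777216
(1,6): OLD=42987201495/268435456 → NEW=255, ERR=-25463839785/268435456
(2,0): OLD=156481/4096 → NEW=0, ERR=156481/4096
(2,1): OLD=11062907/131072 → NEW=0, ERR=11062907/131072
(2,2): OLD=232305521/2097152 → NEW=0, ERR=232305521/2097152
(2,3): OLD=2944995305/16777216 → NEW=255, ERR=-1333194775/16777216
(2,4): OLD=10734702153/134217728 → NEW=0, ERR=10734702153/134217728
(2,5): OLD=767367776211/4294967296 → NEW=255, ERR=-327848884269/4294967296
(2,6): OLD=10720206783221/68719476736 → NEW=255, ERR=-6803259784459/68719476736
(3,0): OLD=89682961/2097152 → NEW=0, ERR=89682961/2097152
(3,1): OLD=1933453213/16777216 → NEW=0, ERR=1933453213/16777216
(3,2): OLD=21127284247/134217728 → NEW=255, ERR=-13098236393/134217728
(3,3): OLD=38327950217/536870912 → NEW=0, ERR=38327950217/536870912
(3,4): OLD=13534189319185/68719476736 → NEW=255, ERR=-3989277248495/68719476736
(3,5): OLD=61124279950499/549755813888 → NEW=0, ERR=61124279950499/549755813888
(3,6): OLD=2075303655041085/8796093022208 → NEW=255, ERR=-167700065621955/8796093022208
(4,0): OLD=10998290815/268435456 → NEW=0, ERR=10998290815/268435456
(4,1): OLD=400777494675/4294967296 → NEW=0, ERR=400777494675/4294967296
(4,2): OLD=8240592897085/68719476736 → NEW=0, ERR=8240592897085/68719476736
(4,3): OLD=91143582719791/549755813888 → NEW=255, ERR=-49044149821649/549755813888
(4,4): OLD=559159656356717/4398046511104 → NEW=0, ERR=559159656356717/4398046511104
(4,5): OLD=37881622734451741/140737488355328 → NEW=255, ERR=1993563203843101/140737488355328
(4,6): OLD=522841710923653851/2251799813685248 → NEW=255, ERR=-51367241566084389/2251799813685248
(5,0): OLD=2769390516585/68719476736 → NEW=0, ERR=2769390516585/68719476736
(5,1): OLD=66430672045507/549755813888 → NEW=0, ERR=66430672045507/549755813888
(5,2): OLD=736430838004853/4398046511104 → NEW=255, ERR=-385071022326667/4398046511104
(5,3): OLD=3101484649591817/35184372088832 → NEW=0, ERR=3101484649591817/35184372088832
(5,4): OLD=493991675633508467/2251799813685248 → NEW=255, ERR=-80217276856229773/2251799813685248
(5,5): OLD=3305826184146171747/18014398509481984 → NEW=255, ERR=-1287845435771734173/18014398509481984
(5,6): OLD=51155099249664427117/288230376151711744 → NEW=255, ERR=-22343646669022067603/288230376151711744
Output grid:
  Row 0: ...#.##  (4 black, running=4)
  Row 1: ..#.###  (3 black, running=7)
  Row 2: ...#.##  (4 black, running=11)
  Row 3: ..#.#.#  (4 black, running=15)
  Row 4: ...#.##  (4 black, running=19)
  Row 5: ..#.###  (3 black, running=22)

Answer: 22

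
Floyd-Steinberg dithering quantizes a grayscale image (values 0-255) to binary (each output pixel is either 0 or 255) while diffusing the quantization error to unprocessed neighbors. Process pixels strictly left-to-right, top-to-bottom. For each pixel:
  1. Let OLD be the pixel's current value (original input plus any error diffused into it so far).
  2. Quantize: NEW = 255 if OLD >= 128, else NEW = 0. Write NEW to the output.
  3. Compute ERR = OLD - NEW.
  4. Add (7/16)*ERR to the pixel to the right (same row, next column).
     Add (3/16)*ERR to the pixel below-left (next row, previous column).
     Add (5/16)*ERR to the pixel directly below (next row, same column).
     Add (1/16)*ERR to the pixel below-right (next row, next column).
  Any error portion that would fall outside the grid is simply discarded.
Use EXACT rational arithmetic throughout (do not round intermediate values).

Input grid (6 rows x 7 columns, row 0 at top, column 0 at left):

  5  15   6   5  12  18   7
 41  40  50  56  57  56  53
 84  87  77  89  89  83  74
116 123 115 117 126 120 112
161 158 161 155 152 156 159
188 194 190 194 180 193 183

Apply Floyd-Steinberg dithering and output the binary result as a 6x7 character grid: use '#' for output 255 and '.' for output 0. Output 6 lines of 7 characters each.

(0,0): OLD=5 → NEW=0, ERR=5
(0,1): OLD=275/16 → NEW=0, ERR=275/16
(0,2): OLD=3461/256 → NEW=0, ERR=3461/256
(0,3): OLD=44707/4096 → NEW=0, ERR=44707/4096
(0,4): OLD=1099381/65536 → NEW=0, ERR=1099381/65536
(0,5): OLD=26570035/1048576 → NEW=0, ERR=26570035/1048576
(0,6): OLD=303430757/16777216 → NEW=0, ERR=303430757/16777216
(1,0): OLD=11721/256 → NEW=0, ERR=11721/256
(1,1): OLD=139775/2048 → NEW=0, ERR=139775/2048
(1,2): OLD=5715051/65536 → NEW=0, ERR=5715051/65536
(1,3): OLD=26621583/262144 → NEW=0, ERR=26621583/262144
(1,4): OLD=1880811213/16777216 → NEW=0, ERR=1880811213/16777216
(1,5): OLD=15757700317/134217728 → NEW=0, ERR=15757700317/134217728
(1,6): OLD=239658730323/2147483648 → NEW=0, ERR=239658730323/2147483648
(2,0): OLD=3640677/32768 → NEW=0, ERR=3640677/32768
(2,1): OLD=184705319/1048576 → NEW=255, ERR=-82681561/1048576
(2,2): OLD=1561302581/16777216 → NEW=0, ERR=1561302581/16777216
(2,3): OLD=25222133453/134217728 → NEW=255, ERR=-9003387187/134217728
(2,4): OLD=132119067165/1073741824 → NEW=0, ERR=132119067165/1073741824
(2,5): OLD=6921861276447/34359738368 → NEW=255, ERR=-1839872007393/34359738368
(2,6): OLD=51009495882953/549755813888 → NEW=0, ERR=51009495882953/549755813888
(3,0): OLD=2280620693/16777216 → NEW=255, ERR=-1997569387/16777216
(3,1): OLD=9483992433/134217728 → NEW=0, ERR=9483992433/134217728
(3,2): OLD=169103634211/1073741824 → NEW=255, ERR=-104700530909/1073741824
(3,3): OLD=353321514341/4294967296 → NEW=0, ERR=353321514341/4294967296
(3,4): OLD=102369804957333/549755813888 → NEW=255, ERR=-37817927584107/549755813888
(3,5): OLD=432144679511055/4398046511104 → NEW=0, ERR=432144679511055/4398046511104
(3,6): OLD=12711188322847569/70368744177664 → NEW=255, ERR=-5232841442456751/70368744177664
(4,0): OLD=294294069147/2147483648 → NEW=255, ERR=-253314261093/2147483648
(4,1): OLD=3530466162143/34359738368 → NEW=0, ERR=3530466162143/34359738368
(4,2): OLD=107379482632561/549755813888 → NEW=255, ERR=-32808249908879/549755813888
(4,3): OLD=596400991840299/4398046511104 → NEW=255, ERR=-525100868491221/4398046511104
(4,4): OLD=3582930600710225/35184372088832 → NEW=0, ERR=3582930600710225/35184372088832
(4,5): OLD=239833769180140945/1125899906842624 → NEW=255, ERR=-47270707064728175/1125899906842624
(4,6): OLD=2225396136112828231/18014398509481984 → NEW=0, ERR=2225396136112828231/18014398509481984
(5,0): OLD=93680350609933/549755813888 → NEW=255, ERR=-46507381931507/549755813888
(5,1): OLD=750027232596399/4398046511104 → NEW=255, ERR=-371474627735121/4398046511104
(5,2): OLD=4167003033267897/35184372088832 → NEW=0, ERR=4167003033267897/35184372088832
(5,3): OLD=63013170632461693/281474976710656 → NEW=255, ERR=-8762948428755587/281474976710656
(5,4): OLD=3294260128287299583/18014398509481984 → NEW=255, ERR=-1299411491630606337/18014398509481984
(5,5): OLD=25630787233294994063/144115188075855872 → NEW=255, ERR=-11118585726048253297/144115188075855872
(5,6): OLD=427104365543996142977/2305843009213693952 → NEW=255, ERR=-160885601805495814783/2305843009213693952
Row 0: .......
Row 1: .......
Row 2: .#.#.#.
Row 3: #.#.#.#
Row 4: #.##.#.
Row 5: ##.####

Answer: .......
.......
.#.#.#.
#.#.#.#
#.##.#.
##.####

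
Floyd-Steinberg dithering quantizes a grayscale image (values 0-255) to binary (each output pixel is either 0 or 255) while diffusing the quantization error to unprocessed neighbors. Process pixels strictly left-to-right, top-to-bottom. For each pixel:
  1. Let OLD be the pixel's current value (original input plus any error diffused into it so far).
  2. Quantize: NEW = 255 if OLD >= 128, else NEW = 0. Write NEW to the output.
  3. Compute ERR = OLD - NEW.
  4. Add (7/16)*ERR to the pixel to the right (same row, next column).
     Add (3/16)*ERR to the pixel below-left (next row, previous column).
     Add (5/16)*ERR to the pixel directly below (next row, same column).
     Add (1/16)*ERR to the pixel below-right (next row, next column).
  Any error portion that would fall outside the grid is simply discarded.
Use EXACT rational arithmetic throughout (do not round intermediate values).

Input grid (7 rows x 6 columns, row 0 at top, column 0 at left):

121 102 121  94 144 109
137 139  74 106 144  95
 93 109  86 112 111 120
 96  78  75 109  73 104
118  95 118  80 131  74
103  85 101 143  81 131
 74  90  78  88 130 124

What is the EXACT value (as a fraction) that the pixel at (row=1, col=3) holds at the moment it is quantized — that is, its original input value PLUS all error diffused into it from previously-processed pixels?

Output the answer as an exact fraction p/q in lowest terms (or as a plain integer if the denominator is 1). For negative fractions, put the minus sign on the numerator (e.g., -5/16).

(0,0): OLD=121 → NEW=0, ERR=121
(0,1): OLD=2479/16 → NEW=255, ERR=-1601/16
(0,2): OLD=19769/256 → NEW=0, ERR=19769/256
(0,3): OLD=523407/4096 → NEW=0, ERR=523407/4096
(0,4): OLD=13101033/65536 → NEW=255, ERR=-3610647/65536
(0,5): OLD=89020255/1048576 → NEW=0, ERR=89020255/1048576
(1,0): OLD=39949/256 → NEW=255, ERR=-25331/256
(1,1): OLD=177115/2048 → NEW=0, ERR=177115/2048
(1,2): OLD=10071159/65536 → NEW=255, ERR=-6640521/65536
(1,3): OLD=25191723/262144 → NEW=0, ERR=25191723/262144
Target (1,3): original=106, with diffused error = 25191723/262144

Answer: 25191723/262144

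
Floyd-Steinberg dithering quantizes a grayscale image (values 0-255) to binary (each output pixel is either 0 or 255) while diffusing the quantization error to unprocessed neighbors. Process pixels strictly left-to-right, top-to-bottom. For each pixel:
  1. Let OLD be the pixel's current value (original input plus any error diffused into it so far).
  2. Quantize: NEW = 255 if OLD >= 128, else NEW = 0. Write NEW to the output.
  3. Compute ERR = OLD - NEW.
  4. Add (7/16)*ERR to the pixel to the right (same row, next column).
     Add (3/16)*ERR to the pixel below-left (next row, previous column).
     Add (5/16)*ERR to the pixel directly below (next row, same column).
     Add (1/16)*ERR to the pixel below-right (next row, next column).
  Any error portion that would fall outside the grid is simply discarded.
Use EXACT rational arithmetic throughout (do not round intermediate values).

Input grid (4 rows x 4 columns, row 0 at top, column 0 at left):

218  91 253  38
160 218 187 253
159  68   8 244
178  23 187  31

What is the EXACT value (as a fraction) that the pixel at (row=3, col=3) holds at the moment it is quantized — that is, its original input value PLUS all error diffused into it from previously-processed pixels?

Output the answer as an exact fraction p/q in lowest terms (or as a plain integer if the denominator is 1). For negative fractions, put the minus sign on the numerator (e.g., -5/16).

Answer: 904178608397/68719476736

Derivation:
(0,0): OLD=218 → NEW=255, ERR=-37
(0,1): OLD=1197/16 → NEW=0, ERR=1197/16
(0,2): OLD=73147/256 → NEW=255, ERR=7867/256
(0,3): OLD=210717/4096 → NEW=0, ERR=210717/4096
(1,0): OLD=41591/256 → NEW=255, ERR=-23689/256
(1,1): OLD=418497/2048 → NEW=255, ERR=-103743/2048
(1,2): OLD=12370773/65536 → NEW=255, ERR=-4340907/65536
(1,3): OLD=253774691/1048576 → NEW=255, ERR=-13612189/1048576
(2,0): OLD=3951323/32768 → NEW=0, ERR=3951323/32768
(2,1): OLD=90935705/1048576 → NEW=0, ERR=90935705/1048576
(2,2): OLD=41192765/2097152 → NEW=0, ERR=41192765/2097152
(2,3): OLD=8200599849/33554432 → NEW=255, ERR=-355780311/33554432
(3,0): OLD=3891363243/16777216 → NEW=255, ERR=-386826837/16777216
(3,1): OLD=13752787765/268435456 → NEW=0, ERR=13752787765/268435456
(3,2): OLD=940532581323/4294967296 → NEW=255, ERR=-154684079157/4294967296
(3,3): OLD=904178608397/68719476736 → NEW=0, ERR=904178608397/68719476736
Target (3,3): original=31, with diffused error = 904178608397/68719476736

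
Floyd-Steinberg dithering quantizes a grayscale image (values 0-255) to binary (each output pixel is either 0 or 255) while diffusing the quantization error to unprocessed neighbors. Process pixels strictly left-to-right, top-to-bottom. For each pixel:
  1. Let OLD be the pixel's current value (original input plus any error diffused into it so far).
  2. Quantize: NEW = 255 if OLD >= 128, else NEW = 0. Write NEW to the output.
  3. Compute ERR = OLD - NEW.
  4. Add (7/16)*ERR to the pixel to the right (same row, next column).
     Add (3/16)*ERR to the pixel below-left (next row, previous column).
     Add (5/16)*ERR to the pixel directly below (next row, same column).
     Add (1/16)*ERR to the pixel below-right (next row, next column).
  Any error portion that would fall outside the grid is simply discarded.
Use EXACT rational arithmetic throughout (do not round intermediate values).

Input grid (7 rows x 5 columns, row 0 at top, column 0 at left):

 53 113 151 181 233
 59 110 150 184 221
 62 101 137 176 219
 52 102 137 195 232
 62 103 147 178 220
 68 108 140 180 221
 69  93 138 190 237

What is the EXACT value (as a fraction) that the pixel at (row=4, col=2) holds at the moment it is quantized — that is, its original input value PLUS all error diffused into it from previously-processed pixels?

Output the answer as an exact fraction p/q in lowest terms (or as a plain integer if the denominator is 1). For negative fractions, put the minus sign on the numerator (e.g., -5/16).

Answer: 221959921481461/1099511627776

Derivation:
(0,0): OLD=53 → NEW=0, ERR=53
(0,1): OLD=2179/16 → NEW=255, ERR=-1901/16
(0,2): OLD=25349/256 → NEW=0, ERR=25349/256
(0,3): OLD=918819/4096 → NEW=255, ERR=-125661/4096
(0,4): OLD=14390261/65536 → NEW=255, ERR=-2321419/65536
(1,0): OLD=13641/256 → NEW=0, ERR=13641/256
(1,1): OLD=241791/2048 → NEW=0, ERR=241791/2048
(1,2): OLD=14379755/65536 → NEW=255, ERR=-2331925/65536
(1,3): OLD=41521679/262144 → NEW=255, ERR=-25325041/262144
(1,4): OLD=695195213/4194304 → NEW=255, ERR=-374352307/4194304
(2,0): OLD=3302629/32768 → NEW=0, ERR=3302629/32768
(2,1): OLD=187325863/1048576 → NEW=255, ERR=-80061017/1048576
(2,2): OLD=1371393973/16777216 → NEW=0, ERR=1371393973/16777216
(2,3): OLD=43651184463/268435456 → NEW=255, ERR=-24799856817/268435456
(2,4): OLD=621273259881/4294967296 → NEW=255, ERR=-473943400599/4294967296
(3,0): OLD=1160652821/16777216 → NEW=0, ERR=1160652821/16777216
(3,1): OLD=17452616433/134217728 → NEW=255, ERR=-16772904207/134217728
(3,2): OLD=368406187691/4294967296 → NEW=0, ERR=368406187691/4294967296
(3,3): OLD=1615549923411/8589934592 → NEW=255, ERR=-574883397549/8589934592
(3,4): OLD=22328623998527/137438953472 → NEW=255, ERR=-12718309136833/137438953472
(4,0): OLD=129251386395/2147483648 → NEW=0, ERR=129251386395/2147483648
(4,1): OLD=7606306525467/68719476736 → NEW=0, ERR=7606306525467/68719476736
(4,2): OLD=221959921481461/1099511627776 → NEW=255, ERR=-58415543601419/1099511627776
Target (4,2): original=147, with diffused error = 221959921481461/1099511627776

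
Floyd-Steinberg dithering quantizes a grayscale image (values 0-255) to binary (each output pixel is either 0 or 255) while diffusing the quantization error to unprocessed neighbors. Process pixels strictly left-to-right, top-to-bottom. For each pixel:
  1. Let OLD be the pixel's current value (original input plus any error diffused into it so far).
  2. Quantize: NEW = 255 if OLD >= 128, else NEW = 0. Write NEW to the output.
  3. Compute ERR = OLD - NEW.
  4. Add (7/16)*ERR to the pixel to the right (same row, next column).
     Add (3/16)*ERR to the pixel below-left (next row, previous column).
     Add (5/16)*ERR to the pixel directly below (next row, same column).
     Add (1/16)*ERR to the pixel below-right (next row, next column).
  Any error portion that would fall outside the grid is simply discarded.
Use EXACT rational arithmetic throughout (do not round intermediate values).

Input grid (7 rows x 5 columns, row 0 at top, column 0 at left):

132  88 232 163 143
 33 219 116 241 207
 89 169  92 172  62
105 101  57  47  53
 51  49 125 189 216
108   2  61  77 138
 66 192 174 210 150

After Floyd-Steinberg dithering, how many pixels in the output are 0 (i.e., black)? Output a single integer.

Answer: 18

Derivation:
(0,0): OLD=132 → NEW=255, ERR=-123
(0,1): OLD=547/16 → NEW=0, ERR=547/16
(0,2): OLD=63221/256 → NEW=255, ERR=-2059/256
(0,3): OLD=653235/4096 → NEW=255, ERR=-391245/4096
(0,4): OLD=6632933/65536 → NEW=0, ERR=6632933/65536
(1,0): OLD=249/256 → NEW=0, ERR=249/256
(1,1): OLD=452431/2048 → NEW=255, ERR=-69809/2048
(1,2): OLD=5426427/65536 → NEW=0, ERR=5426427/65536
(1,3): OLD=69690975/262144 → NEW=255, ERR=2844255/262144
(1,4): OLD=995749693/4194304 → NEW=255, ERR=-73797827/4194304
(2,0): OLD=2716885/32768 → NEW=0, ERR=2716885/32768
(2,1): OLD=220419319/1048576 → NEW=255, ERR=-46967561/1048576
(2,2): OLD=1647233957/16777216 → NEW=0, ERR=1647233957/16777216
(2,3): OLD=59115289119/268435456 → NEW=255, ERR=-9335752161/268435456
(2,4): OLD=180234919705/4294967296 → NEW=0, ERR=180234919705/4294967296
(3,0): OLD=2055406597/16777216 → NEW=0, ERR=2055406597/16777216
(3,1): OLD=22037584673/134217728 → NEW=255, ERR=-12187935967/134217728
(3,2): OLD=165929796795/4294967296 → NEW=0, ERR=165929796795/4294967296
(3,3): OLD=575857557923/8589934592 → NEW=0, ERR=575857557923/8589934592
(3,4): OLD=12818872567375/137438953472 → NEW=0, ERR=12818872567375/137438953472
(4,0): OLD=155174122027/2147483648 → NEW=0, ERR=155174122027/2147483648
(4,1): OLD=4613595792939/68719476736 → NEW=0, ERR=4613595792939/68719476736
(4,2): OLD=190588865941221/1099511627776 → NEW=255, ERR=-89786599141659/1099511627776
(4,3): OLD=3415096775070251/17592186044416 → NEW=255, ERR=-1070910666255829/17592186044416
(4,4): OLD=62685655027457197/281474976710656 → NEW=255, ERR=-9090464033760083/281474976710656
(5,0): OLD=157415902702945/1099511627776 → NEW=255, ERR=-122959562379935/1099511627776
(5,1): OLD=-323177774041373/8796093022208 → NEW=0, ERR=-323177774041373/8796093022208
(5,2): OLD=3430905335662971/281474976710656 → NEW=0, ERR=3430905335662971/281474976710656
(5,3): OLD=58715973468789429/1125899906842624 → NEW=0, ERR=58715973468789429/1125899906842624
(5,4): OLD=2646651245274465079/18014398509481984 → NEW=255, ERR=-1947020374643440841/18014398509481984
(6,0): OLD=3400758414130129/140737488355328 → NEW=0, ERR=3400758414130129/140737488355328
(6,1): OLD=839408370444062911/4503599627370496 → NEW=255, ERR=-309009534535413569/4503599627370496
(6,2): OLD=11188551709020893733/72057594037927936 → NEW=255, ERR=-7186134770650729947/72057594037927936
(6,3): OLD=188113751353103803095/1152921504606846976 → NEW=255, ERR=-105881232321642175785/1152921504606846976
(6,4): OLD=1462921621751076818081/18446744073709551616 → NEW=0, ERR=1462921621751076818081/18446744073709551616
Output grid:
  Row 0: #.##.  (2 black, running=2)
  Row 1: .#.##  (2 black, running=4)
  Row 2: .#.#.  (3 black, running=7)
  Row 3: .#...  (4 black, running=11)
  Row 4: ..###  (2 black, running=13)
  Row 5: #...#  (3 black, running=16)
  Row 6: .###.  (2 black, running=18)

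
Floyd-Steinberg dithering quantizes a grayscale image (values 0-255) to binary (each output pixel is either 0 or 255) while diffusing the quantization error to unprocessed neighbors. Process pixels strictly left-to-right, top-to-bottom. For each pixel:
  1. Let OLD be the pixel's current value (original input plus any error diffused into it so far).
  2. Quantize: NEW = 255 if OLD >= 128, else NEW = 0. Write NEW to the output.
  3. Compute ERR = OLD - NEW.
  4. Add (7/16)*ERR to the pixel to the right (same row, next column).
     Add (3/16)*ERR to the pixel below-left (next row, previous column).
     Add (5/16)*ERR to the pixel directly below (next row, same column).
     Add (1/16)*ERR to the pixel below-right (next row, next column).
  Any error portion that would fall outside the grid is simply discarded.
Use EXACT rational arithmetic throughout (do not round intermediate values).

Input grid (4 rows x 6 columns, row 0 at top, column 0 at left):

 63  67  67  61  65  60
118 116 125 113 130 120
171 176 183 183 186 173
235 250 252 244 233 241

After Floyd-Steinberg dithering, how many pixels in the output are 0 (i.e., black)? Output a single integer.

Answer: 9

Derivation:
(0,0): OLD=63 → NEW=0, ERR=63
(0,1): OLD=1513/16 → NEW=0, ERR=1513/16
(0,2): OLD=27743/256 → NEW=0, ERR=27743/256
(0,3): OLD=444057/4096 → NEW=0, ERR=444057/4096
(0,4): OLD=7368239/65536 → NEW=0, ERR=7368239/65536
(0,5): OLD=114492233/1048576 → NEW=0, ERR=114492233/1048576
(1,0): OLD=39787/256 → NEW=255, ERR=-25493/256
(1,1): OLD=258541/2048 → NEW=0, ERR=258541/2048
(1,2): OLD=15750513/65536 → NEW=255, ERR=-961167/65536
(1,3): OLD=44123101/262144 → NEW=255, ERR=-22723619/262144
(1,4): OLD=2591391159/16777216 → NEW=255, ERR=-1686798921/16777216
(1,5): OLD=31450310097/268435456 → NEW=0, ERR=31450310097/268435456
(2,0): OLD=5359231/32768 → NEW=255, ERR=-2996609/32768
(2,1): OLD=174553701/1048576 → NEW=255, ERR=-92833179/1048576
(2,2): OLD=2203194479/16777216 → NEW=255, ERR=-2074995601/16777216
(2,3): OLD=11010352823/134217728 → NEW=0, ERR=11010352823/134217728
(2,4): OLD=889146887333/4294967296 → NEW=255, ERR=-206069773147/4294967296
(2,5): OLD=12530185347283/68719476736 → NEW=255, ERR=-4993281220397/68719476736
(3,0): OLD=3184688783/16777216 → NEW=255, ERR=-1093501297/16777216
(3,1): OLD=22134224995/134217728 → NEW=255, ERR=-12091295645/134217728
(3,2): OLD=197337698649/1073741824 → NEW=255, ERR=-76466466471/1073741824
(3,3): OLD=15238739520779/68719476736 → NEW=255, ERR=-2284727046901/68719476736
(3,4): OLD=107182497537963/549755813888 → NEW=255, ERR=-33005235003477/549755813888
(3,5): OLD=1662713593549093/8796093022208 → NEW=255, ERR=-580290127113947/8796093022208
Output grid:
  Row 0: ......  (6 black, running=6)
  Row 1: #.###.  (2 black, running=8)
  Row 2: ###.##  (1 black, running=9)
  Row 3: ######  (0 black, running=9)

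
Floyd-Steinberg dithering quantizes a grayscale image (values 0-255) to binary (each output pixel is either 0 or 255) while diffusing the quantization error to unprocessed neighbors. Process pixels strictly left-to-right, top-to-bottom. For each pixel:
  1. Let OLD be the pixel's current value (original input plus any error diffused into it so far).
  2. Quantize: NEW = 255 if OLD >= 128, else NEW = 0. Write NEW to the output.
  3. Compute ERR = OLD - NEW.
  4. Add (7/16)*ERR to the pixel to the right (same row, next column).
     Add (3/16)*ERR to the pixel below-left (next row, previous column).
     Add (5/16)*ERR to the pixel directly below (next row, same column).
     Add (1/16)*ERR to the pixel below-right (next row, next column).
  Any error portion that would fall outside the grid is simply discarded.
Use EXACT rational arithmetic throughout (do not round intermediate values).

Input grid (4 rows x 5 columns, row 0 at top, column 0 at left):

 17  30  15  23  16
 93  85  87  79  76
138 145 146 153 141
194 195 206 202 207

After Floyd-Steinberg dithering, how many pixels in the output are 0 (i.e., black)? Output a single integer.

Answer: 10

Derivation:
(0,0): OLD=17 → NEW=0, ERR=17
(0,1): OLD=599/16 → NEW=0, ERR=599/16
(0,2): OLD=8033/256 → NEW=0, ERR=8033/256
(0,3): OLD=150439/4096 → NEW=0, ERR=150439/4096
(0,4): OLD=2101649/65536 → NEW=0, ERR=2101649/65536
(1,0): OLD=26965/256 → NEW=0, ERR=26965/256
(1,1): OLD=306643/2048 → NEW=255, ERR=-215597/2048
(1,2): OLD=3930575/65536 → NEW=0, ERR=3930575/65536
(1,3): OLD=32687011/262144 → NEW=0, ERR=32687011/262144
(1,4): OLD=599237257/4194304 → NEW=255, ERR=-470310263/4194304
(2,0): OLD=4953793/32768 → NEW=255, ERR=-3402047/32768
(2,1): OLD=88614107/1048576 → NEW=0, ERR=88614107/1048576
(2,2): OLD=3666076753/16777216 → NEW=255, ERR=-612113327/16777216
(2,3): OLD=42608179043/268435456 → NEW=255, ERR=-25842862237/268435456
(2,4): OLD=307662568181/4294967296 → NEW=0, ERR=307662568181/4294967296
(3,0): OLD=2976294705/16777216 → NEW=255, ERR=-1301895375/16777216
(3,1): OLD=23371293405/134217728 → NEW=255, ERR=-10854227235/134217728
(3,2): OLD=628991640207/4294967296 → NEW=255, ERR=-466225020273/4294967296
(3,3): OLD=1164577109079/8589934592 → NEW=255, ERR=-1025856211881/8589934592
(3,4): OLD=23518523975763/137438953472 → NEW=255, ERR=-11528409159597/137438953472
Output grid:
  Row 0: .....  (5 black, running=5)
  Row 1: .#..#  (3 black, running=8)
  Row 2: #.##.  (2 black, running=10)
  Row 3: #####  (0 black, running=10)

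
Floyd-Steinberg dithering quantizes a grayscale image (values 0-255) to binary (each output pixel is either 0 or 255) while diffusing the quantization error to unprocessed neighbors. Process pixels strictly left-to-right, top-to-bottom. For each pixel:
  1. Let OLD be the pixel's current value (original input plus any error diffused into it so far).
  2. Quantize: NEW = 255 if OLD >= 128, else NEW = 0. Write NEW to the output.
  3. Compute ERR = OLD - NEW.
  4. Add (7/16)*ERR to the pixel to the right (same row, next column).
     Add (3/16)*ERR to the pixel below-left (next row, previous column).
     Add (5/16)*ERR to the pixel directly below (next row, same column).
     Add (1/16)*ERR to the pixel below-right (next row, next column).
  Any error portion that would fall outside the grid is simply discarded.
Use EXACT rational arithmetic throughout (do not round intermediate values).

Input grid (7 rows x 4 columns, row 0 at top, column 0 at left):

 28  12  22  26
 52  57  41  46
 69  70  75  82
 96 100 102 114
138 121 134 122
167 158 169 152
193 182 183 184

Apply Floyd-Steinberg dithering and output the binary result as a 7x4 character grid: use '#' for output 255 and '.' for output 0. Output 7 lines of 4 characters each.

Answer: ....
....
.#.#
.#..
#.##
#.#.
####

Derivation:
(0,0): OLD=28 → NEW=0, ERR=28
(0,1): OLD=97/4 → NEW=0, ERR=97/4
(0,2): OLD=2087/64 → NEW=0, ERR=2087/64
(0,3): OLD=41233/1024 → NEW=0, ERR=41233/1024
(1,0): OLD=4179/64 → NEW=0, ERR=4179/64
(1,1): OLD=51717/512 → NEW=0, ERR=51717/512
(1,2): OLD=1711273/16384 → NEW=0, ERR=1711273/16384
(1,3): OLD=27870447/262144 → NEW=0, ERR=27870447/262144
(2,0): OLD=887559/8192 → NEW=0, ERR=887559/8192
(2,1): OLD=45254269/262144 → NEW=255, ERR=-21592451/262144
(2,2): OLD=51302241/524288 → NEW=0, ERR=51302241/524288
(2,3): OLD=1380446749/8388608 → NEW=255, ERR=-758648291/8388608
(3,0): OLD=479885271/4194304 → NEW=0, ERR=479885271/4194304
(3,1): OLD=10028371209/67108864 → NEW=255, ERR=-7084389111/67108864
(3,2): OLD=69029150071/1073741824 → NEW=0, ERR=69029150071/1073741824
(3,3): OLD=2061241220801/17179869184 → NEW=0, ERR=2061241220801/17179869184
(4,0): OLD=165314026059/1073741824 → NEW=255, ERR=-108490139061/1073741824
(4,1): OLD=541260074273/8589934592 → NEW=0, ERR=541260074273/8589934592
(4,2): OLD=54303732625985/274877906944 → NEW=255, ERR=-15790133644735/274877906944
(4,3): OLD=608601498923799/4398046511104 → NEW=255, ERR=-512900361407721/4398046511104
(5,0): OLD=20236479890203/137438953472 → NEW=255, ERR=-14810453245157/137438953472
(5,1): OLD=499002738672093/4398046511104 → NEW=0, ERR=499002738672093/4398046511104
(5,2): OLD=401892197467365/2199023255552 → NEW=255, ERR=-158858732698395/2199023255552
(5,3): OLD=5654882911873033/70368744177664 → NEW=0, ERR=5654882911873033/70368744177664
(6,0): OLD=12708503323080311/70368744177664 → NEW=255, ERR=-5235526442224009/70368744177664
(6,1): OLD=185351926642990641/1125899906842624 → NEW=255, ERR=-101752549601878479/1125899906842624
(6,2): OLD=2576867805184123911/18014398509481984 → NEW=255, ERR=-2016803814733782009/18014398509481984
(6,3): OLD=44853641897710717233/288230376151711744 → NEW=255, ERR=-28645104020975777487/288230376151711744
Row 0: ....
Row 1: ....
Row 2: .#.#
Row 3: .#..
Row 4: #.##
Row 5: #.#.
Row 6: ####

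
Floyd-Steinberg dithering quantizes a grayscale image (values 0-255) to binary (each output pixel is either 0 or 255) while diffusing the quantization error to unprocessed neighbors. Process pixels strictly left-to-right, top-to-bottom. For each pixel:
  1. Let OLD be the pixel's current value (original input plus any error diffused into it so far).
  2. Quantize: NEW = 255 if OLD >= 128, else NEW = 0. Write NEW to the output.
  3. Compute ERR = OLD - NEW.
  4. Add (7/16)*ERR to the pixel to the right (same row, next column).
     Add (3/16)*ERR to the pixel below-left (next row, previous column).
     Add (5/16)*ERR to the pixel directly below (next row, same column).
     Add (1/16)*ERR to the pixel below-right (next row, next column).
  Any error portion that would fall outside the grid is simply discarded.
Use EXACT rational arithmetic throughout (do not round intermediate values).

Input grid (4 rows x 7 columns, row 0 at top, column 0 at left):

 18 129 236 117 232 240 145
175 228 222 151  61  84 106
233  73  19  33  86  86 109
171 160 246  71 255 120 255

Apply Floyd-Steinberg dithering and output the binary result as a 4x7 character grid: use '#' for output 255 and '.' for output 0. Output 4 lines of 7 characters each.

(0,0): OLD=18 → NEW=0, ERR=18
(0,1): OLD=1095/8 → NEW=255, ERR=-945/8
(0,2): OLD=23593/128 → NEW=255, ERR=-9047/128
(0,3): OLD=176287/2048 → NEW=0, ERR=176287/2048
(0,4): OLD=8836185/32768 → NEW=255, ERR=480345/32768
(0,5): OLD=129191535/524288 → NEW=255, ERR=-4501905/524288
(0,6): OLD=1184834825/8388608 → NEW=255, ERR=-954260215/8388608
(1,0): OLD=20285/128 → NEW=255, ERR=-12355/128
(1,1): OLD=140011/1024 → NEW=255, ERR=-121109/1024
(1,2): OLD=5142151/32768 → NEW=255, ERR=-3213689/32768
(1,3): OLD=17474907/131072 → NEW=255, ERR=-15948453/131072
(1,4): OLD=135199761/8388608 → NEW=0, ERR=135199761/8388608
(1,5): OLD=4560361377/67108864 → NEW=0, ERR=4560361377/67108864
(1,6): OLD=106992510543/1073741824 → NEW=0, ERR=106992510543/1073741824
(2,0): OLD=2959945/16384 → NEW=255, ERR=-1217975/16384
(2,1): OLD=-10960013/524288 → NEW=0, ERR=-10960013/524288
(2,2): OLD=-427820903/8388608 → NEW=0, ERR=-427820903/8388608
(2,3): OLD=-2043085679/67108864 → NEW=0, ERR=-2043085679/67108864
(2,4): OLD=44481831873/536870912 → NEW=0, ERR=44481831873/536870912
(2,5): OLD=2803326407243/17179869184 → NEW=255, ERR=-1577540234677/17179869184
(2,6): OLD=28645763570109/274877906944 → NEW=0, ERR=28645763570109/274877906944
(3,0): OLD=1206695929/8388608 → NEW=255, ERR=-932399111/8388608
(3,1): OLD=6082087877/67108864 → NEW=0, ERR=6082087877/67108864
(3,2): OLD=141035064511/536870912 → NEW=255, ERR=4132981951/536870912
(3,3): OLD=165789440089/2147483648 → NEW=0, ERR=165789440089/2147483648
(3,4): OLD=81239517377529/274877906944 → NEW=255, ERR=11145651106809/274877906944
(3,5): OLD=294146954467643/2199023255552 → NEW=255, ERR=-266603975698117/2199023255552
(3,6): OLD=8049692445531045/35184372088832 → NEW=255, ERR=-922322437121115/35184372088832
Row 0: .##.###
Row 1: ####...
Row 2: #....#.
Row 3: #.#.###

Answer: .##.###
####...
#....#.
#.#.###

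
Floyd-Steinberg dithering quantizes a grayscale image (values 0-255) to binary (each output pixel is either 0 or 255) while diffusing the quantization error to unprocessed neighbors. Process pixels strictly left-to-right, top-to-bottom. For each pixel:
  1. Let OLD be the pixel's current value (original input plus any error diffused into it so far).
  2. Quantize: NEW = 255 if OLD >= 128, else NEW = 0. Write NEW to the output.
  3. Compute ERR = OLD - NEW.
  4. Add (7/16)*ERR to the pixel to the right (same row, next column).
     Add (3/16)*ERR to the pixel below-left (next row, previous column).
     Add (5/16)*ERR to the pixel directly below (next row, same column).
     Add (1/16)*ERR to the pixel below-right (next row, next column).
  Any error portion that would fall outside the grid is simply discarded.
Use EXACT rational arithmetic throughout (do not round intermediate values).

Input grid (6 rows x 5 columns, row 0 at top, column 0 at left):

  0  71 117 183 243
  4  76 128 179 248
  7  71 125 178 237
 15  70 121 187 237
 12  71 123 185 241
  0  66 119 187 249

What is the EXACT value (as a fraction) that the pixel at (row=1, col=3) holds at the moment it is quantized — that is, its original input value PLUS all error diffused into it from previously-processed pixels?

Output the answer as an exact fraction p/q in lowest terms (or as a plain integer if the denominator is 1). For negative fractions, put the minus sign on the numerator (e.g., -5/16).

(0,0): OLD=0 → NEW=0, ERR=0
(0,1): OLD=71 → NEW=0, ERR=71
(0,2): OLD=2369/16 → NEW=255, ERR=-1711/16
(0,3): OLD=34871/256 → NEW=255, ERR=-30409/256
(0,4): OLD=782465/4096 → NEW=255, ERR=-262015/4096
(1,0): OLD=277/16 → NEW=0, ERR=277/16
(1,1): OLD=10971/128 → NEW=0, ERR=10971/128
(1,2): OLD=467951/4096 → NEW=0, ERR=467951/4096
(1,3): OLD=2837455/16384 → NEW=255, ERR=-1340465/16384
Target (1,3): original=179, with diffused error = 2837455/16384

Answer: 2837455/16384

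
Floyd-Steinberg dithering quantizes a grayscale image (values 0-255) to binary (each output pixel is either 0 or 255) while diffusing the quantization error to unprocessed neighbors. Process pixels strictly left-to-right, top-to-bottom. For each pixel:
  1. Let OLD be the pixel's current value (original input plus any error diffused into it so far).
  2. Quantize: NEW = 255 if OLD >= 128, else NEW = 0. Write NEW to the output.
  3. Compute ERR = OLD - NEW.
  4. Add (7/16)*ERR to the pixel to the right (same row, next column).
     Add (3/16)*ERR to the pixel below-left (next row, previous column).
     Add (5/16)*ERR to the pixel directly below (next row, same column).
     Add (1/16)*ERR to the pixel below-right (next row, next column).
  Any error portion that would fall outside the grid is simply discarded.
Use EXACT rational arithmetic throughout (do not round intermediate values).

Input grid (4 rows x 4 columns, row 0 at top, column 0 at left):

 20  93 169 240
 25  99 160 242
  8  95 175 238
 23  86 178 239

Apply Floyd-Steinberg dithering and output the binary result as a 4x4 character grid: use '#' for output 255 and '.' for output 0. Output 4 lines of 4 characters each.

Answer: ..##
.#.#
..##
..##

Derivation:
(0,0): OLD=20 → NEW=0, ERR=20
(0,1): OLD=407/4 → NEW=0, ERR=407/4
(0,2): OLD=13665/64 → NEW=255, ERR=-2655/64
(0,3): OLD=227175/1024 → NEW=255, ERR=-33945/1024
(1,0): OLD=3221/64 → NEW=0, ERR=3221/64
(1,1): OLD=74899/512 → NEW=255, ERR=-55661/512
(1,2): OLD=1632143/16384 → NEW=0, ERR=1632143/16384
(1,3): OLD=71468569/262144 → NEW=255, ERR=4621849/262144
(2,0): OLD=27393/8192 → NEW=0, ERR=27393/8192
(2,1): OLD=22102427/262144 → NEW=0, ERR=22102427/262144
(2,2): OLD=125582343/524288 → NEW=255, ERR=-8111097/524288
(2,3): OLD=2038158091/8388608 → NEW=255, ERR=-100936949/8388608
(3,0): OLD=167159153/4194304 → NEW=0, ERR=167159153/4194304
(3,1): OLD=8529029423/67108864 → NEW=0, ERR=8529029423/67108864
(3,2): OLD=248873883089/1073741824 → NEW=255, ERR=-24930282031/1073741824
(3,3): OLD=3850265586743/17179869184 → NEW=255, ERR=-530601055177/17179869184
Row 0: ..##
Row 1: .#.#
Row 2: ..##
Row 3: ..##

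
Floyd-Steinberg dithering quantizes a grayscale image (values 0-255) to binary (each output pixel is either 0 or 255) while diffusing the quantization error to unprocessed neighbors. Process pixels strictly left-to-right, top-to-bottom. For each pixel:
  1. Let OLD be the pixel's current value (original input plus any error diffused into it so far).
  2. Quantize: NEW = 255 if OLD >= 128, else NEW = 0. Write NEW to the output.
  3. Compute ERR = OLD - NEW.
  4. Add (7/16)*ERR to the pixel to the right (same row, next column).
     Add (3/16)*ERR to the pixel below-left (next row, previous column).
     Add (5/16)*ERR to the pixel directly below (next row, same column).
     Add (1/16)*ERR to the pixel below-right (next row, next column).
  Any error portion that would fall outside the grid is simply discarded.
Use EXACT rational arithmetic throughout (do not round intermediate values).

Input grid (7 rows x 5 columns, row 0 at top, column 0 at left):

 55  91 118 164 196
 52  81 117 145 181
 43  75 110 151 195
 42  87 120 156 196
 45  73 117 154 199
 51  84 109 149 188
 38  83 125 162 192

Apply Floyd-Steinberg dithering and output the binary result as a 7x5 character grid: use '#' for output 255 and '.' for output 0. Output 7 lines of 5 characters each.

(0,0): OLD=55 → NEW=0, ERR=55
(0,1): OLD=1841/16 → NEW=0, ERR=1841/16
(0,2): OLD=43095/256 → NEW=255, ERR=-22185/256
(0,3): OLD=516449/4096 → NEW=0, ERR=516449/4096
(0,4): OLD=16460199/65536 → NEW=255, ERR=-251481/65536
(1,0): OLD=23235/256 → NEW=0, ERR=23235/256
(1,1): OLD=294613/2048 → NEW=255, ERR=-227627/2048
(1,2): OLD=4726777/65536 → NEW=0, ERR=4726777/65536
(1,3): OLD=55003269/262144 → NEW=255, ERR=-11843451/262144
(1,4): OLD=704287983/4194304 → NEW=255, ERR=-365259537/4194304
(2,0): OLD=1655543/32768 → NEW=0, ERR=1655543/32768
(2,1): OLD=85528973/1048576 → NEW=0, ERR=85528973/1048576
(2,2): OLD=2563672295/16777216 → NEW=255, ERR=-1714517785/16777216
(2,3): OLD=21569165509/268435456 → NEW=0, ERR=21569165509/268435456
(2,4): OLD=859492035619/4294967296 → NEW=255, ERR=-235724624861/4294967296
(3,0): OLD=1226116871/16777216 → NEW=0, ERR=1226116871/16777216
(3,1): OLD=17241552635/134217728 → NEW=255, ERR=-16983968005/134217728
(3,2): OLD=227062014265/4294967296 → NEW=0, ERR=227062014265/4294967296
(3,3): OLD=1611139410481/8589934592 → NEW=255, ERR=-579293910479/8589934592
(3,4): OLD=21215944554837/137438953472 → NEW=255, ERR=-13830988580523/137438953472
(4,0): OLD=94729534985/2147483648 → NEW=0, ERR=94729534985/2147483648
(4,1): OLD=4620372372489/68719476736 → NEW=0, ERR=4620372372489/68719476736
(4,2): OLD=156551582728359/1099511627776 → NEW=255, ERR=-123823882354521/1099511627776
(4,3): OLD=1197865521371145/17592186044416 → NEW=0, ERR=1197865521371145/17592186044416
(4,4): OLD=54360352394822847/281474976710656 → NEW=255, ERR=-17415766666394433/281474976710656
(5,0): OLD=85092935731643/1099511627776 → NEW=0, ERR=85092935731643/1099511627776
(5,1): OLD=1060026921250161/8796093022208 → NEW=0, ERR=1060026921250161/8796093022208
(5,2): OLD=40391650662072697/281474976710656 → NEW=255, ERR=-31384468399144583/281474976710656
(5,3): OLD=115807023377985687/1125899906842624 → NEW=0, ERR=115807023377985687/1125899906842624
(5,4): OLD=3925704143468377421/18014398509481984 → NEW=255, ERR=-667967476449528499/18014398509481984
(6,0): OLD=11931822750518667/140737488355328 → NEW=0, ERR=11931822750518667/140737488355328
(6,1): OLD=638078981328905125/4503599627370496 → NEW=255, ERR=-510338923650571355/4503599627370496
(6,2): OLD=4856487381471336551/72057594037927936 → NEW=0, ERR=4856487381471336551/72057594037927936
(6,3): OLD=241776909269988630573/1152921504606846976 → NEW=255, ERR=-52218074404757348307/1152921504606846976
(6,4): OLD=3081085140794140695931/18446744073709551616 → NEW=255, ERR=-1622834598001794966149/18446744073709551616
Row 0: ..#.#
Row 1: .#.##
Row 2: ..#.#
Row 3: .#.##
Row 4: ..#.#
Row 5: ..#.#
Row 6: .#.##

Answer: ..#.#
.#.##
..#.#
.#.##
..#.#
..#.#
.#.##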